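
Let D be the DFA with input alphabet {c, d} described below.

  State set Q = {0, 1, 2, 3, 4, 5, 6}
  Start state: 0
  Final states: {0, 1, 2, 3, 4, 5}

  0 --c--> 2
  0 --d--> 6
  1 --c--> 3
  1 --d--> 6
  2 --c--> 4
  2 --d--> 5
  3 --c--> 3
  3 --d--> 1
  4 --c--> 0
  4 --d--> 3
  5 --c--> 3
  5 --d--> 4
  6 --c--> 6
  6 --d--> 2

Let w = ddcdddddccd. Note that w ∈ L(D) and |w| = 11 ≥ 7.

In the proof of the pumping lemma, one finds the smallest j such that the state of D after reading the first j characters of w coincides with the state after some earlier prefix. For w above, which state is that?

6

Run of D on w = d d c d d d d d c c d:
  step 0: 0  (start)
  step 1: 6  (read d: 0→6)
  step 2: 2  (read d: 6→2)
  step 3: 4  (read c: 2→4)
  step 4: 3  (read d: 4→3)
  step 5: 1  (read d: 3→1)
  step 6: 6  (read d: 1→6)   ← first repeat (6 seen earlier)
  step 7: 2  (read d: 6→2)
  step 8: 5  (read d: 2→5)
  step 9: 3  (read c: 5→3)
  step 10: 3  (read c: 3→3)
  step 11: 1  (read d: 3→1)

The earliest repeat is at step j = 6: D is in 6, which it already visited at step i = 1.
With |Q| = 7, pigeonhole forces a state repeat no later than step 7; the substring read between the first and second visits to that state can be pumped.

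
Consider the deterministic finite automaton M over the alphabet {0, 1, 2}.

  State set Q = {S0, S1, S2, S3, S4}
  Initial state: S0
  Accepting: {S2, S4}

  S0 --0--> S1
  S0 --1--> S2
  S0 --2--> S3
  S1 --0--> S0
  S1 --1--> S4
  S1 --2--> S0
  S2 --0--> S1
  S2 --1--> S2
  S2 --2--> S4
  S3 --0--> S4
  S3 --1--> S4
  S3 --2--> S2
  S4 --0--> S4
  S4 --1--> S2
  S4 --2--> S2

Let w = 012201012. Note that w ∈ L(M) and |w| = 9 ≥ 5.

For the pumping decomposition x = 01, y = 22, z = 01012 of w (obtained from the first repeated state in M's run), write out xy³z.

xy^3z = 01·22·22·22·01012 = 0122222201012.
Reading y = 22 takes M from S4 back to S4, so after x·y·y·y the machine is still in S4, and z then leads to the accepting state S2. Hence 0122222201012 ∈ L(M).

0122222201012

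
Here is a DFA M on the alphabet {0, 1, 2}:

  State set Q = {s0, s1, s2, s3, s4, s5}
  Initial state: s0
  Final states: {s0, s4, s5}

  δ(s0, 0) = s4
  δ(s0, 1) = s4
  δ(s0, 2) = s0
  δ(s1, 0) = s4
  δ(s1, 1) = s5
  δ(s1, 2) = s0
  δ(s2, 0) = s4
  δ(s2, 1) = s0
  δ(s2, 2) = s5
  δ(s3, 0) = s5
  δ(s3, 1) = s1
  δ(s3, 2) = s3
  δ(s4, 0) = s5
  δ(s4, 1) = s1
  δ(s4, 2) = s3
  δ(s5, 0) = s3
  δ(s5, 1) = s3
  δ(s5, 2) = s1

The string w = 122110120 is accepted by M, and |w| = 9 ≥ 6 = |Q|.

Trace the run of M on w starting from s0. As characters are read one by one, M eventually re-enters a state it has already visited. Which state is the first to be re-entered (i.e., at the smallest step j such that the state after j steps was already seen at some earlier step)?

s3

State sequence: s0 -1-> s4 -2-> s3 -2-> s3 -1-> s1 -1-> s5 -0-> s3 -1-> s1 -2-> s0 -0-> s4
First repeat at step 3: s3 was already visited.

The earliest repeat is at step j = 3: M is in s3, which it already visited at step i = 2.
Since M has 6 states, any run of length ≥ 6 visits 6+1 states, so by pigeonhole some state repeats within the first 6 steps — that repeat gives the pumpable loop.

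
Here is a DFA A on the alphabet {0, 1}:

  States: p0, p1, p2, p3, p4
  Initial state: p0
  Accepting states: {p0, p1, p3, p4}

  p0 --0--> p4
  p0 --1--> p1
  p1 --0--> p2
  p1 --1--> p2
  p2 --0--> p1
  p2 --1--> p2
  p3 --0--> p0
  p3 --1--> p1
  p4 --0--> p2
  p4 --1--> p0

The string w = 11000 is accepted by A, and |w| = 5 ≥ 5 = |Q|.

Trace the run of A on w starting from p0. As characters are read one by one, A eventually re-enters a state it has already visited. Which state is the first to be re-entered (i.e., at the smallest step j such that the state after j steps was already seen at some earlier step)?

p1

Run of A on w = 1 1 0 0 0:
  step 0: p0  (start)
  step 1: p1  (read 1: p0→p1)
  step 2: p2  (read 1: p1→p2)
  step 3: p1  (read 0: p2→p1)   ← first repeat (p1 seen earlier)
  step 4: p2  (read 0: p1→p2)
  step 5: p1  (read 0: p2→p1)

The earliest repeat is at step j = 3: A is in p1, which it already visited at step i = 1.
The DFA has 5 states, so the proof of the pumping lemma guarantees a repeated state among the first 5+1 visited; the segment between the two visits is the pumpable y.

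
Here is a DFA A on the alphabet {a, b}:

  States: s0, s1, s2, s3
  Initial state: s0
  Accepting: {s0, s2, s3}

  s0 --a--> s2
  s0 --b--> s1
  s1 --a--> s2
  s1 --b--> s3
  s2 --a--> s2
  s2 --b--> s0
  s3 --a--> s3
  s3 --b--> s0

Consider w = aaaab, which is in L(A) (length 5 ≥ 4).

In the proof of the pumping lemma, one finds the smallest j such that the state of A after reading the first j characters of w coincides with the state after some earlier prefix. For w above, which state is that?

s2

State sequence: s0 -a-> s2 -a-> s2 -a-> s2 -a-> s2 -b-> s0
First repeat at step 2: s2 was already visited.

The earliest repeat is at step j = 2: A is in s2, which it already visited at step i = 1.
With |Q| = 4, pigeonhole forces a state repeat no later than step 4; the substring read between the first and second visits to that state can be pumped.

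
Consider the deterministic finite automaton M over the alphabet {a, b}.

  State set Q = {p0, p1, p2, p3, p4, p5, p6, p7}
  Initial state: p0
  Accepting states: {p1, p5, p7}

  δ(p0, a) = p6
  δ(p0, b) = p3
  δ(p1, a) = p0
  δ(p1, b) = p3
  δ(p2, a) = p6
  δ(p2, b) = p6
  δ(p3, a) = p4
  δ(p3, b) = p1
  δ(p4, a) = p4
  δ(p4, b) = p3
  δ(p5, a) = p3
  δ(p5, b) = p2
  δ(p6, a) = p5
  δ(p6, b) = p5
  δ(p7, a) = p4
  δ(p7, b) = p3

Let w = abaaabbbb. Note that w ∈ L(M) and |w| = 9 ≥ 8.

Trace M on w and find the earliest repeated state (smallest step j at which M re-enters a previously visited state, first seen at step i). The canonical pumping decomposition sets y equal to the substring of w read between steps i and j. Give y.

a

Run of M on w = a b a a a b b b b:
  step 0: p0  (start)
  step 1: p6  (read a: p0→p6)
  step 2: p5  (read b: p6→p5)
  step 3: p3  (read a: p5→p3)
  step 4: p4  (read a: p3→p4)
  step 5: p4  (read a: p4→p4)   ← first repeat (p4 seen earlier)
  step 6: p3  (read b: p4→p3)
  step 7: p1  (read b: p3→p1)
  step 8: p3  (read b: p1→p3)
  step 9: p1  (read b: p3→p1)

So i = 4, j = 5, giving x = w[0:4] = abaa, y = w[4:5] = a, z = w[5:9] = bbbb.
Check: |xy| = 5 ≤ 8 and |y| = 1 ≥ 1. Reading y takes M from p4 back to p4, so every xyⁱz is accepted.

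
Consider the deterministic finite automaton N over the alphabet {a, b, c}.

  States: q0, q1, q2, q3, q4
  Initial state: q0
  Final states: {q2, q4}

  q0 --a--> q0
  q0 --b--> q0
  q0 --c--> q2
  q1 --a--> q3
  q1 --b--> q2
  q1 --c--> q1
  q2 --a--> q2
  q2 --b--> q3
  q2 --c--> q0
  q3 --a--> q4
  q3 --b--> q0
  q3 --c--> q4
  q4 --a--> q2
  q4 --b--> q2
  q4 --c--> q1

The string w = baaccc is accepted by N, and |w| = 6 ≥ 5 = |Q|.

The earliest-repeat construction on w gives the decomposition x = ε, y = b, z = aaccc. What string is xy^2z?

xy^2z = ε·b·b·aaccc = bbaaccc.
Reading y = b takes N from q0 back to q0, so after x·y·y the machine is still in q0, and z then leads to the accepting state q2. Hence bbaaccc ∈ L(N).

bbaaccc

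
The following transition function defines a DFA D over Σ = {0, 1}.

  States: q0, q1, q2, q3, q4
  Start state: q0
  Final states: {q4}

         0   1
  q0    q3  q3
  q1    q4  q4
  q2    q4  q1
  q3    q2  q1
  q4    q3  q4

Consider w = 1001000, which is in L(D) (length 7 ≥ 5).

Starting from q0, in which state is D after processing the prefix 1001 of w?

q4

State sequence: q0 -1-> q3 -0-> q2 -0-> q4 -1-> q4

After reading 4 characters, D is in state q4.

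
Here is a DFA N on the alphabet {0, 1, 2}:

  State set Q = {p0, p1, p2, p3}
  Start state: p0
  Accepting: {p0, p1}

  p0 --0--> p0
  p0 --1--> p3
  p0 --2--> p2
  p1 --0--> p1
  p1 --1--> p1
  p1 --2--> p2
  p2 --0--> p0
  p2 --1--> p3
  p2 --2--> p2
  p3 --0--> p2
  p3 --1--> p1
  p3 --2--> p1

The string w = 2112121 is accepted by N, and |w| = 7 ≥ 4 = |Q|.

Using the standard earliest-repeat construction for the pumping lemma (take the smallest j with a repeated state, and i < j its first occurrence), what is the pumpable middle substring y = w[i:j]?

112

Run of N on w = 2 1 1 2 1 2 1:
  step 0: p0  (start)
  step 1: p2  (read 2: p0→p2)
  step 2: p3  (read 1: p2→p3)
  step 3: p1  (read 1: p3→p1)
  step 4: p2  (read 2: p1→p2)   ← first repeat (p2 seen earlier)
  step 5: p3  (read 1: p2→p3)
  step 6: p1  (read 2: p3→p1)
  step 7: p1  (read 1: p1→p1)

So i = 1, j = 4, giving x = w[0:1] = 2, y = w[1:4] = 112, z = w[4:7] = 121.
Check: |xy| = 4 ≤ 4 and |y| = 3 ≥ 1. Reading y takes N from p2 back to p2, so every xyⁱz is accepted.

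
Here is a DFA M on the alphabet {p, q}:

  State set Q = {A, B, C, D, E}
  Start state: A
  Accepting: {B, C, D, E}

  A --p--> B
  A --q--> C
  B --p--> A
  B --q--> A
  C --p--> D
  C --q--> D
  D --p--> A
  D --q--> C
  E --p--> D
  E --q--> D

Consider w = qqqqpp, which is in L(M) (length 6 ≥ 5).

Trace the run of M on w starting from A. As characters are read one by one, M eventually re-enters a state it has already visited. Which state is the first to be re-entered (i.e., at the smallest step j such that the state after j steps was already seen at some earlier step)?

State sequence: A -q-> C -q-> D -q-> C -q-> D -p-> A -p-> B
First repeat at step 3: C was already visited.

The earliest repeat is at step j = 3: M is in C, which it already visited at step i = 1.
With |Q| = 5, pigeonhole forces a state repeat no later than step 5; the substring read between the first and second visits to that state can be pumped.

C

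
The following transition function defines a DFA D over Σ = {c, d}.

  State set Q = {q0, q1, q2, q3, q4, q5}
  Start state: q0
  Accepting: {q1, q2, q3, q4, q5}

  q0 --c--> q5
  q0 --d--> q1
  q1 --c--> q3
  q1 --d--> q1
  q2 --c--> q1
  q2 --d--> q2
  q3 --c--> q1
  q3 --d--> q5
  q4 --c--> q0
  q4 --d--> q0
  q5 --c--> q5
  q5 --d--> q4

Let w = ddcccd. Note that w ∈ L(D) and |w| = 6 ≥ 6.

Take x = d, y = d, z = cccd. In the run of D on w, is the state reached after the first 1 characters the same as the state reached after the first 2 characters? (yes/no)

yes

State sequence: q0 -d-> q1 -d-> q1

After x (step 1): q1. After xy (step 2): q1.
They match, so y = d drives D around a cycle from q1 back to itself; pumping y any number of times keeps D in q1 before reading z, and xyⁱz ∈ L(D) for every i ≥ 0.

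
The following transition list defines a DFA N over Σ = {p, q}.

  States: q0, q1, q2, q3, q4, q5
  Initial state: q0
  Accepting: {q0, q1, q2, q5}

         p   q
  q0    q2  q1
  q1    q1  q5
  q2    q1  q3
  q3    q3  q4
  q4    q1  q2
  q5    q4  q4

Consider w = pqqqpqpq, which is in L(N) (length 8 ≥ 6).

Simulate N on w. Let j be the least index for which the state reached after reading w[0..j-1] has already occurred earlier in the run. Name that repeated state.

q2

Run of N on w = p q q q p q p q:
  step 0: q0  (start)
  step 1: q2  (read p: q0→q2)
  step 2: q3  (read q: q2→q3)
  step 3: q4  (read q: q3→q4)
  step 4: q2  (read q: q4→q2)   ← first repeat (q2 seen earlier)
  step 5: q1  (read p: q2→q1)
  step 6: q5  (read q: q1→q5)
  step 7: q4  (read p: q5→q4)
  step 8: q2  (read q: q4→q2)

The earliest repeat is at step j = 4: N is in q2, which it already visited at step i = 1.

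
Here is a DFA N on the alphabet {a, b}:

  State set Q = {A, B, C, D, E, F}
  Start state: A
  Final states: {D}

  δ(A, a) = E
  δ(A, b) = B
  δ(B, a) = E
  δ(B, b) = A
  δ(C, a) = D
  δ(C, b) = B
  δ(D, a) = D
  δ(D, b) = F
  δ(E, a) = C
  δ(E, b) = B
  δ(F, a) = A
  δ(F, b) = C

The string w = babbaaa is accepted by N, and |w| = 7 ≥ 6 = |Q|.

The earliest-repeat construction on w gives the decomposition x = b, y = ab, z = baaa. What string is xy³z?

babababbaaa

xy^3z = b·ab·ab·ab·baaa = babababbaaa.
Reading y = ab takes N from B back to B, so after x·y·y·y the machine is still in B, and z then leads to the accepting state D. Hence babababbaaa ∈ L(N).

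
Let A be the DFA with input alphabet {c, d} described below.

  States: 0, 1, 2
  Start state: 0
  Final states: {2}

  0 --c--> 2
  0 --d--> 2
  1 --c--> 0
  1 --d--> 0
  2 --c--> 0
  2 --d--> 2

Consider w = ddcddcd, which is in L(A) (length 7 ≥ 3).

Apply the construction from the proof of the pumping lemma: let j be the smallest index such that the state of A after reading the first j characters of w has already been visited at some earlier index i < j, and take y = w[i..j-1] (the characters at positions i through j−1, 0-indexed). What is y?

d

State sequence: 0 -d-> 2 -d-> 2 -c-> 0 -d-> 2 -d-> 2 -c-> 0 -d-> 2
First repeat at step 2: 2 was already visited.

So i = 1, j = 2, giving x = w[0:1] = d, y = w[1:2] = d, z = w[2:7] = cddcd.
Check: |xy| = 2 ≤ 3 and |y| = 1 ≥ 1. Reading y takes A from 2 back to 2, so every xyⁱz is accepted.
Since A has 3 states, any run of length ≥ 3 visits 3+1 states, so by pigeonhole some state repeats within the first 3 steps — that repeat gives the pumpable loop.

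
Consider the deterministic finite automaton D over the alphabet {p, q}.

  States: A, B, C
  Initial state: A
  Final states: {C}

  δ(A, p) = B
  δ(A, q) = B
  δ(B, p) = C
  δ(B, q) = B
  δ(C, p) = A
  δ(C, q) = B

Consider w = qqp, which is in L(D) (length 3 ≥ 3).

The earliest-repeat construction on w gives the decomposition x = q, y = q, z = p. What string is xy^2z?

qqqp

xy^2z = q·q·q·p = qqqp.
Reading y = q takes D from B back to B, so after x·y·y the machine is still in B, and z then leads to the accepting state C. Hence qqqp ∈ L(D).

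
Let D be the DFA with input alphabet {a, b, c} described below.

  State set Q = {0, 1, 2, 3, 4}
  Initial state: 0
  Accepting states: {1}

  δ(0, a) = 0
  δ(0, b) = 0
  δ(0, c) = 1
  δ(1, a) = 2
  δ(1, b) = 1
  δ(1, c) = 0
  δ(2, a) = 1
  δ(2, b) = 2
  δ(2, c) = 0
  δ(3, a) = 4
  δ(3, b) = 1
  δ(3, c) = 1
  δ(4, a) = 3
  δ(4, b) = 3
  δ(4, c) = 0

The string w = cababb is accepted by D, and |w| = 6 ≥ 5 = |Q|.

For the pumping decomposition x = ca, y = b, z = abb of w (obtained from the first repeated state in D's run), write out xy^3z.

xy^3z = ca·b·b·b·abb = cabbbabb.
Reading y = b takes D from 2 back to 2, so after x·y·y·y the machine is still in 2, and z then leads to the accepting state 1. Hence cabbbabb ∈ L(D).

cabbbabb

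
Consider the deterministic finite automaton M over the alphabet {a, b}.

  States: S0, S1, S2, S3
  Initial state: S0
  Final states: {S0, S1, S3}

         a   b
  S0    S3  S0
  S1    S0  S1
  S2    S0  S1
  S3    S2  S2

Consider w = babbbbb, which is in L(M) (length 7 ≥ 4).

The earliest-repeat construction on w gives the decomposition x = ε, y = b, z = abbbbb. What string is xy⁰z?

xy⁰z = xz = ε·abbbbb = abbbbb.
Reading y = b takes M from S0 back to S0, so after x the machine is still in S0, and z then leads to the accepting state S1. Hence abbbbb ∈ L(M).

abbbbb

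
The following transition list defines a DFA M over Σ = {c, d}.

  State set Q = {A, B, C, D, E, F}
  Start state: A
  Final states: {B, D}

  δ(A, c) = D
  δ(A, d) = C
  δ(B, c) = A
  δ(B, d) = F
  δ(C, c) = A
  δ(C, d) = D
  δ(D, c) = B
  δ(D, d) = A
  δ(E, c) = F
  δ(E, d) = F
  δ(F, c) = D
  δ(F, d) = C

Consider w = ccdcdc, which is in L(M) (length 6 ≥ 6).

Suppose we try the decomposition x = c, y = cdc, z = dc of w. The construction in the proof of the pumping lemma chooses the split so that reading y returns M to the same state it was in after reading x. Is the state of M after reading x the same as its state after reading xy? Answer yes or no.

yes

State sequence: A -c-> D -c-> B -d-> F -c-> D

After x (step 1): D. After xy (step 4): D.
They match, so y = cdc drives M around a cycle from D back to itself; pumping y any number of times keeps M in D before reading z, and xyⁱz ∈ L(M) for every i ≥ 0.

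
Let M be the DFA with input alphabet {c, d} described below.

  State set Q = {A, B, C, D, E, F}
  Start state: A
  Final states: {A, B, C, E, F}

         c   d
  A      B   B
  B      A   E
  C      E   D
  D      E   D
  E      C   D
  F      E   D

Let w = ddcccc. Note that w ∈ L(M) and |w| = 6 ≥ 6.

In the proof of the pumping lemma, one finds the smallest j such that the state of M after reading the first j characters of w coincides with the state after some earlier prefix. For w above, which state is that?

E

Run of M on w = d d c c c c:
  step 0: A  (start)
  step 1: B  (read d: A→B)
  step 2: E  (read d: B→E)
  step 3: C  (read c: E→C)
  step 4: E  (read c: C→E)   ← first repeat (E seen earlier)
  step 5: C  (read c: E→C)
  step 6: E  (read c: C→E)

The earliest repeat is at step j = 4: M is in E, which it already visited at step i = 2.
Since M has 6 states, any run of length ≥ 6 visits 6+1 states, so by pigeonhole some state repeats within the first 6 steps — that repeat gives the pumpable loop.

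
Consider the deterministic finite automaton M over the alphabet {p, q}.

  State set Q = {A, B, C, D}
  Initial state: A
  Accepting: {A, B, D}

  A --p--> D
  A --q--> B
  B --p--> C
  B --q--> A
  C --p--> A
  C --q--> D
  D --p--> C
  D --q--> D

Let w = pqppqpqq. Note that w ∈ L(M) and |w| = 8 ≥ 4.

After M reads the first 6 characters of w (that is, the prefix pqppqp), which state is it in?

C

State sequence: A -p-> D -q-> D -p-> C -p-> A -q-> B -p-> C

After reading 6 characters, M is in state C.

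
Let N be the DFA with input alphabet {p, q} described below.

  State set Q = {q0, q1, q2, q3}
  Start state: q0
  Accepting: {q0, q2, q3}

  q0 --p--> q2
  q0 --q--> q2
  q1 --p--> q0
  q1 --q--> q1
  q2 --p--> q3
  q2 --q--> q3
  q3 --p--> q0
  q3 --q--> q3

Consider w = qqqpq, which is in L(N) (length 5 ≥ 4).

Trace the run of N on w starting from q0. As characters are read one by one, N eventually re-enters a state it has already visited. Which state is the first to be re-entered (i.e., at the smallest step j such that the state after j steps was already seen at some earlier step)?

q3

State sequence: q0 -q-> q2 -q-> q3 -q-> q3 -p-> q0 -q-> q2
First repeat at step 3: q3 was already visited.

The earliest repeat is at step j = 3: N is in q3, which it already visited at step i = 2.
The DFA has 4 states, so the proof of the pumping lemma guarantees a repeated state among the first 4+1 visited; the segment between the two visits is the pumpable y.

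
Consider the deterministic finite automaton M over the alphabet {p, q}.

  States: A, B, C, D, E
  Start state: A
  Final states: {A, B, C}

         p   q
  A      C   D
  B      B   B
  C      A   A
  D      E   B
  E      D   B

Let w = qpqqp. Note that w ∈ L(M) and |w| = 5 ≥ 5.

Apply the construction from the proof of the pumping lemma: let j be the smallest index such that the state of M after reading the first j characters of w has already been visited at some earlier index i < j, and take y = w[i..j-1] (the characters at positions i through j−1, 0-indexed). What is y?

q

Run of M on w = q p q q p:
  step 0: A  (start)
  step 1: D  (read q: A→D)
  step 2: E  (read p: D→E)
  step 3: B  (read q: E→B)
  step 4: B  (read q: B→B)   ← first repeat (B seen earlier)
  step 5: B  (read p: B→B)

So i = 3, j = 4, giving x = w[0:3] = qpq, y = w[3:4] = q, z = w[4:5] = p.
Check: |xy| = 4 ≤ 5 and |y| = 1 ≥ 1. Reading y takes M from B back to B, so every xyⁱz is accepted.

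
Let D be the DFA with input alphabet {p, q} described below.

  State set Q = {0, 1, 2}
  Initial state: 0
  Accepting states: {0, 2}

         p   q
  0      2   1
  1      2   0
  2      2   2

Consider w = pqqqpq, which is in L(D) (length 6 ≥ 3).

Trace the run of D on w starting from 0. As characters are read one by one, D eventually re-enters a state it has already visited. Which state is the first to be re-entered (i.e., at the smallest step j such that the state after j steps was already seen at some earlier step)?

State sequence: 0 -p-> 2 -q-> 2 -q-> 2 -q-> 2 -p-> 2 -q-> 2
First repeat at step 2: 2 was already visited.

The earliest repeat is at step j = 2: D is in 2, which it already visited at step i = 1.
Since D has 3 states, any run of length ≥ 3 visits 3+1 states, so by pigeonhole some state repeats within the first 3 steps — that repeat gives the pumpable loop.

2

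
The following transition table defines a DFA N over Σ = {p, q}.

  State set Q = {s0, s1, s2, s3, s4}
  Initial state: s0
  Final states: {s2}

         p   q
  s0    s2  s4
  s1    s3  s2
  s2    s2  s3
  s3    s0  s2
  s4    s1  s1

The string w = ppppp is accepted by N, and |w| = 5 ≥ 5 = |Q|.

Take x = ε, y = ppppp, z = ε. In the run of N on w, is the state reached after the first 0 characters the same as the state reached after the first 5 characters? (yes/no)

no

State sequence: s0 -p-> s2 -p-> s2 -p-> s2 -p-> s2 -p-> s2

After x (step 0): s0. After xy (step 5): s2.
They differ (s0 ≠ s2), so y is not a cycle from the state after x; this split is not the one the pumping-lemma construction produces, and pumping y need not keep the string in L(N).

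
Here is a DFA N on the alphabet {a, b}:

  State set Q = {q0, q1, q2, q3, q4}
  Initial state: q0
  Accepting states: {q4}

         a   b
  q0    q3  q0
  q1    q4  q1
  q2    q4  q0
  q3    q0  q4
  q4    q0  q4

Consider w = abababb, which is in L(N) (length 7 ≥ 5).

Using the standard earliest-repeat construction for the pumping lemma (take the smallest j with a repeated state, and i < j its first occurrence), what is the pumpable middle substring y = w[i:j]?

Run of N on w = a b a b a b b:
  step 0: q0  (start)
  step 1: q3  (read a: q0→q3)
  step 2: q4  (read b: q3→q4)
  step 3: q0  (read a: q4→q0)   ← first repeat (q0 seen earlier)
  step 4: q0  (read b: q0→q0)
  step 5: q3  (read a: q0→q3)
  step 6: q4  (read b: q3→q4)
  step 7: q4  (read b: q4→q4)

So i = 0, j = 3, giving x = w[0:0] = ε, y = w[0:3] = aba, z = w[3:7] = babb.
Check: |xy| = 3 ≤ 5 and |y| = 3 ≥ 1. Reading y takes N from q0 back to q0, so every xyⁱz is accepted.
With |Q| = 5, pigeonhole forces a state repeat no later than step 5; the substring read between the first and second visits to that state can be pumped.

aba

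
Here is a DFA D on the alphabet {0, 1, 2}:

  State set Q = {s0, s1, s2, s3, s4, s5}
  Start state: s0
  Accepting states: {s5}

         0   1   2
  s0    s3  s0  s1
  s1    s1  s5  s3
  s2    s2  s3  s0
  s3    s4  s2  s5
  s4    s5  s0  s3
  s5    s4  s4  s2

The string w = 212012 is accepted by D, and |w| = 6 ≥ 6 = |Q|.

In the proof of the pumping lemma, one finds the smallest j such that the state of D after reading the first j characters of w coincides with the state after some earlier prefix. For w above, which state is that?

s2

Run of D on w = 2 1 2 0 1 2:
  step 0: s0  (start)
  step 1: s1  (read 2: s0→s1)
  step 2: s5  (read 1: s1→s5)
  step 3: s2  (read 2: s5→s2)
  step 4: s2  (read 0: s2→s2)   ← first repeat (s2 seen earlier)
  step 5: s3  (read 1: s2→s3)
  step 6: s5  (read 2: s3→s5)

The earliest repeat is at step j = 4: D is in s2, which it already visited at step i = 3.
Pumping length from the standard proof: p = 6 (the number of states). The repeated state found above gives |xy| = j ≤ 6 and |y| = j − i ≥ 1.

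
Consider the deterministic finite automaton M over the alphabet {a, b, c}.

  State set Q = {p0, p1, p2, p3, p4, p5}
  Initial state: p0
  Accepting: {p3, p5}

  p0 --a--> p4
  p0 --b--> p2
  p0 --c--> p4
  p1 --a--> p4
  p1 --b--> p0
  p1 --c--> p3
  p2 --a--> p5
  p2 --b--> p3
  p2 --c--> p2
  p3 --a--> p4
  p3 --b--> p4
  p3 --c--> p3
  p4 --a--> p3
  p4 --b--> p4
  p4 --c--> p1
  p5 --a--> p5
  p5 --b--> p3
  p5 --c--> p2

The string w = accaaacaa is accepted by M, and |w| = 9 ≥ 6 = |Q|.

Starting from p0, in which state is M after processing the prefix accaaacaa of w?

p3

Run of M on the first 9 characters of w = a c c a a a c a a:
  step 0: p0  (start)
  step 1: p4  (read a: p0→p4)
  step 2: p1  (read c: p4→p1)
  step 3: p3  (read c: p1→p3)
  step 4: p4  (read a: p3→p4)
  step 5: p3  (read a: p4→p3)
  step 6: p4  (read a: p3→p4)
  step 7: p1  (read c: p4→p1)
  step 8: p4  (read a: p1→p4)
  step 9: p3  (read a: p4→p3)

After reading 9 characters, M is in state p3.
(This kind of state-tracing is the core of the pumping-lemma construction: with 6 states, pigeonhole forces a repeat within the first 6 steps.)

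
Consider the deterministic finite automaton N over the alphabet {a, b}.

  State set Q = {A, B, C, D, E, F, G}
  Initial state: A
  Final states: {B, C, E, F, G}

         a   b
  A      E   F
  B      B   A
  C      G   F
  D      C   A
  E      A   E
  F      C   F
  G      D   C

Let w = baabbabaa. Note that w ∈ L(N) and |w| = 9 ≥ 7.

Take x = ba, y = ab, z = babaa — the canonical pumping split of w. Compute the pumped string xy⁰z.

xy⁰z = xz = ba·babaa = bababaa.
Reading y = ab takes N from C back to C, so after x the machine is still in C, and z then leads to the accepting state G. Hence bababaa ∈ L(N).

bababaa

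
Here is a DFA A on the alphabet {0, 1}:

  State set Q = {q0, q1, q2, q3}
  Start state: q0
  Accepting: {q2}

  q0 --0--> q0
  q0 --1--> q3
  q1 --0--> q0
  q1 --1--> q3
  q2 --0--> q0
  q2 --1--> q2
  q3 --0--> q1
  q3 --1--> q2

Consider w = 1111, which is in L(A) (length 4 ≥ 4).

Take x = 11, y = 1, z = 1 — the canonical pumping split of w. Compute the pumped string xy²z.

11111

xy^2z = 11·1·1·1 = 11111.
Reading y = 1 takes A from q2 back to q2, so after x·y·y the machine is still in q2, and z then leads to the accepting state q2. Hence 11111 ∈ L(A).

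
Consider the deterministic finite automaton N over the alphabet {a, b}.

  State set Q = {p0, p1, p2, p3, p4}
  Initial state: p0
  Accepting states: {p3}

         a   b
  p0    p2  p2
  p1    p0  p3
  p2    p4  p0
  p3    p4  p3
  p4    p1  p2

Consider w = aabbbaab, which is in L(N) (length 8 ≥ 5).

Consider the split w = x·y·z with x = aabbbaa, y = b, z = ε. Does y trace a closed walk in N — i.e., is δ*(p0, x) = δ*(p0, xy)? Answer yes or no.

no

State sequence: p0 -a-> p2 -a-> p4 -b-> p2 -b-> p0 -b-> p2 -a-> p4 -a-> p1 -b-> p3

After x (step 7): p1. After xy (step 8): p3.
They differ (p1 ≠ p3), so y is not a cycle from the state after x; this split is not the one the pumping-lemma construction produces, and pumping y need not keep the string in L(N).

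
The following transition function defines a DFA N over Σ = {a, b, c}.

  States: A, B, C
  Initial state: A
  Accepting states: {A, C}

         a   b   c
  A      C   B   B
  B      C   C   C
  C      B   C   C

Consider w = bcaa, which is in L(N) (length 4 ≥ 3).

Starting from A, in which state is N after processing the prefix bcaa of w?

C

Run of N on the first 4 characters of w = b c a a:
  step 0: A  (start)
  step 1: B  (read b: A→B)
  step 2: C  (read c: B→C)
  step 3: B  (read a: C→B)
  step 4: C  (read a: B→C)

After reading 4 characters, N is in state C.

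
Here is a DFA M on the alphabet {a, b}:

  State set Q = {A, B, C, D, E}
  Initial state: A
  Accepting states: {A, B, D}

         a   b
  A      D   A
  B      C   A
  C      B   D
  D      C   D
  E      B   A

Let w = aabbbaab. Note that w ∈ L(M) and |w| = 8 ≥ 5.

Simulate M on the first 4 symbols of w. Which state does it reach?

Run of M on the first 4 characters of w = a a b b:
  step 0: A  (start)
  step 1: D  (read a: A→D)
  step 2: C  (read a: D→C)
  step 3: D  (read b: C→D)
  step 4: D  (read b: D→D)

After reading 4 characters, M is in state D.
(This kind of state-tracing is the core of the pumping-lemma construction: with 5 states, pigeonhole forces a repeat within the first 5 steps.)

D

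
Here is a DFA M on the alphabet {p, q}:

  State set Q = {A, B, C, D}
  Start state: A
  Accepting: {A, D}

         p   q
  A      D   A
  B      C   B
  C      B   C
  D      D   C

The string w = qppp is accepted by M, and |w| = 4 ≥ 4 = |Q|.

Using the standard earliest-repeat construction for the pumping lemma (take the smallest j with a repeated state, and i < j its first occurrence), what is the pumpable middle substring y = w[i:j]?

q

State sequence: A -q-> A -p-> D -p-> D -p-> D
First repeat at step 1: A was already visited.

So i = 0, j = 1, giving x = w[0:0] = ε, y = w[0:1] = q, z = w[1:4] = ppp.
Check: |xy| = 1 ≤ 4 and |y| = 1 ≥ 1. Reading y takes M from A back to A, so every xyⁱz is accepted.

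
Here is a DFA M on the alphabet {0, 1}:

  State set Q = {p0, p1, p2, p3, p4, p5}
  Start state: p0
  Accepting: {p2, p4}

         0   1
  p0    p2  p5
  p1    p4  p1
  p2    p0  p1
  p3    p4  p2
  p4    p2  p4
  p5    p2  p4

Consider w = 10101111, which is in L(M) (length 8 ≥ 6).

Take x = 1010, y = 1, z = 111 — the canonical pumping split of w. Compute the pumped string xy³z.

xy^3z = 1010·1·1·1·111 = 1010111111.
Reading y = 1 takes M from p4 back to p4, so after x·y·y·y the machine is still in p4, and z then leads to the accepting state p4. Hence 1010111111 ∈ L(M).

1010111111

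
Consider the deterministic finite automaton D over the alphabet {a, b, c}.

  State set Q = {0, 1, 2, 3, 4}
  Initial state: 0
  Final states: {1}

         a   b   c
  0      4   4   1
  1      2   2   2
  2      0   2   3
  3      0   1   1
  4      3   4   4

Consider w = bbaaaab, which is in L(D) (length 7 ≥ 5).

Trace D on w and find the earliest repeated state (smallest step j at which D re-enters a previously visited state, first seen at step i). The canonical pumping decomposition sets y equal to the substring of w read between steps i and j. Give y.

State sequence: 0 -b-> 4 -b-> 4 -a-> 3 -a-> 0 -a-> 4 -a-> 3 -b-> 1
First repeat at step 2: 4 was already visited.

So i = 1, j = 2, giving x = w[0:1] = b, y = w[1:2] = b, z = w[2:7] = aaaab.
Check: |xy| = 2 ≤ 5 and |y| = 1 ≥ 1. Reading y takes D from 4 back to 4, so every xyⁱz is accepted.
The DFA has 5 states, so the proof of the pumping lemma guarantees a repeated state among the first 5+1 visited; the segment between the two visits is the pumpable y.

b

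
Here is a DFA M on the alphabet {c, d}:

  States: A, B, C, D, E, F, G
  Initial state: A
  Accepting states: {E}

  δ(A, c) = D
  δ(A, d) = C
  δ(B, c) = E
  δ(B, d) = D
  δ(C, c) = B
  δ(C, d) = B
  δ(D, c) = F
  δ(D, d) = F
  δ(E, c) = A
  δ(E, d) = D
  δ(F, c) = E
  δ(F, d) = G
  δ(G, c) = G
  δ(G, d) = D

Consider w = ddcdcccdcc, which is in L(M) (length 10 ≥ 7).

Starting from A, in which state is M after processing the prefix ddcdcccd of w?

C

Run of M on the first 8 characters of w = d d c d c c c d:
  step 0: A  (start)
  step 1: C  (read d: A→C)
  step 2: B  (read d: C→B)
  step 3: E  (read c: B→E)
  step 4: D  (read d: E→D)
  step 5: F  (read c: D→F)
  step 6: E  (read c: F→E)
  step 7: A  (read c: E→A)
  step 8: C  (read d: A→C)

After reading 8 characters, M is in state C.
(This kind of state-tracing is the core of the pumping-lemma construction: with 7 states, pigeonhole forces a repeat within the first 7 steps.)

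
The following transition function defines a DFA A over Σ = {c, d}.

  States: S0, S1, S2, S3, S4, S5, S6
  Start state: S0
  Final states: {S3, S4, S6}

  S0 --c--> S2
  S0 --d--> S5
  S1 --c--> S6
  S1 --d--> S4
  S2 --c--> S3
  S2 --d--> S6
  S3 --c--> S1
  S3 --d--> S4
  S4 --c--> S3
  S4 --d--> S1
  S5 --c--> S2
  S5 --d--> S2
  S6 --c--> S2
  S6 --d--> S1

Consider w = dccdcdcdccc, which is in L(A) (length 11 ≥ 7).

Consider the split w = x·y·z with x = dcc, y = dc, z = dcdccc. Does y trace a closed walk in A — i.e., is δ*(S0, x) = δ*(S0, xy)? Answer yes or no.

State sequence: S0 -d-> S5 -c-> S2 -c-> S3 -d-> S4 -c-> S3

After x (step 3): S3. After xy (step 5): S3.
They match, so y = dc drives A around a cycle from S3 back to itself; pumping y any number of times keeps A in S3 before reading z, and xyⁱz ∈ L(A) for every i ≥ 0.

yes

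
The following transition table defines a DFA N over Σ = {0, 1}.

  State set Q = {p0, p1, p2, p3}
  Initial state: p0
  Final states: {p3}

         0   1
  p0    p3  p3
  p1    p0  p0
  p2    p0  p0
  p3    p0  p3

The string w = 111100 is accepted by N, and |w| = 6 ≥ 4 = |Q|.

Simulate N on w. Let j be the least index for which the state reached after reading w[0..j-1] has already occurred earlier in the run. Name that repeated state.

p3

State sequence: p0 -1-> p3 -1-> p3 -1-> p3 -1-> p3 -0-> p0 -0-> p3
First repeat at step 2: p3 was already visited.

The earliest repeat is at step j = 2: N is in p3, which it already visited at step i = 1.
The DFA has 4 states, so the proof of the pumping lemma guarantees a repeated state among the first 4+1 visited; the segment between the two visits is the pumpable y.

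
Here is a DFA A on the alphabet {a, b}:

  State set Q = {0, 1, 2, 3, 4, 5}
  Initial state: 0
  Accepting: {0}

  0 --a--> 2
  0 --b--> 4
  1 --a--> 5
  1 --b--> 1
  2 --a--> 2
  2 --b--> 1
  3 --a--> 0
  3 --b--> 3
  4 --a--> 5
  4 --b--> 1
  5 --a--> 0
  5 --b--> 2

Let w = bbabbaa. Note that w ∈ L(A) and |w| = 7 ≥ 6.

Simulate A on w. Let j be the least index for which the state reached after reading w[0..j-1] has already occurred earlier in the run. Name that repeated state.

State sequence: 0 -b-> 4 -b-> 1 -a-> 5 -b-> 2 -b-> 1 -a-> 5 -a-> 0
First repeat at step 5: 1 was already visited.

The earliest repeat is at step j = 5: A is in 1, which it already visited at step i = 2.
Since A has 6 states, any run of length ≥ 6 visits 6+1 states, so by pigeonhole some state repeats within the first 6 steps — that repeat gives the pumpable loop.

1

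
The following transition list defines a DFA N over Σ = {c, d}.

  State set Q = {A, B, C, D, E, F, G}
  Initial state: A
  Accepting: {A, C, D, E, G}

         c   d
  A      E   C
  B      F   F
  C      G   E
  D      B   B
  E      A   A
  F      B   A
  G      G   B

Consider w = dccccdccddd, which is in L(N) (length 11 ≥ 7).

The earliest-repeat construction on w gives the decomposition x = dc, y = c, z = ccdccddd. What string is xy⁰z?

dcccdccddd

xy⁰z = xz = dc·ccdccddd = dcccdccddd.
Reading y = c takes N from G back to G, so after x the machine is still in G, and z then leads to the accepting state C. Hence dcccdccddd ∈ L(N).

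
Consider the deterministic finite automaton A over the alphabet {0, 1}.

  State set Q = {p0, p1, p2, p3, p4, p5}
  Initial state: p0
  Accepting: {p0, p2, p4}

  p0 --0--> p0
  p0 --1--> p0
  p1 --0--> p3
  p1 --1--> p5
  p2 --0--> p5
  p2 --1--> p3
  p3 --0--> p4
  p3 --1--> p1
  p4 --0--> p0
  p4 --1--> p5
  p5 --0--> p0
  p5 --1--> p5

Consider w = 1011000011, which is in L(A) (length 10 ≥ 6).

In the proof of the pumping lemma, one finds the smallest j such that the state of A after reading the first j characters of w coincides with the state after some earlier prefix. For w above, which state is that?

Run of A on w = 1 0 1 1 0 0 0 0 1 1:
  step 0: p0  (start)
  step 1: p0  (read 1: p0→p0)   ← first repeat (p0 seen earlier)
  step 2: p0  (read 0: p0→p0)
  step 3: p0  (read 1: p0→p0)
  step 4: p0  (read 1: p0→p0)
  step 5: p0  (read 0: p0→p0)
  step 6: p0  (read 0: p0→p0)
  step 7: p0  (read 0: p0→p0)
  step 8: p0  (read 0: p0→p0)
  step 9: p0  (read 1: p0→p0)
  step 10: p0  (read 1: p0→p0)

The earliest repeat is at step j = 1: A is in p0, which it already visited at step i = 0.
Pumping length from the standard proof: p = 6 (the number of states). The repeated state found above gives |xy| = j ≤ 6 and |y| = j − i ≥ 1.

p0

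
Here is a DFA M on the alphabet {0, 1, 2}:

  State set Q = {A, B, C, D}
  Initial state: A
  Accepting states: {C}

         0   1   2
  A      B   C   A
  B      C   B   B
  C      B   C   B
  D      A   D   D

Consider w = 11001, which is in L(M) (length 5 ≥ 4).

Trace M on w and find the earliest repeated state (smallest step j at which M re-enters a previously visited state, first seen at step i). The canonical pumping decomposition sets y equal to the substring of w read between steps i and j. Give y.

State sequence: A -1-> C -1-> C -0-> B -0-> C -1-> C
First repeat at step 2: C was already visited.

So i = 1, j = 2, giving x = w[0:1] = 1, y = w[1:2] = 1, z = w[2:5] = 001.
Check: |xy| = 2 ≤ 4 and |y| = 1 ≥ 1. Reading y takes M from C back to C, so every xyⁱz is accepted.

1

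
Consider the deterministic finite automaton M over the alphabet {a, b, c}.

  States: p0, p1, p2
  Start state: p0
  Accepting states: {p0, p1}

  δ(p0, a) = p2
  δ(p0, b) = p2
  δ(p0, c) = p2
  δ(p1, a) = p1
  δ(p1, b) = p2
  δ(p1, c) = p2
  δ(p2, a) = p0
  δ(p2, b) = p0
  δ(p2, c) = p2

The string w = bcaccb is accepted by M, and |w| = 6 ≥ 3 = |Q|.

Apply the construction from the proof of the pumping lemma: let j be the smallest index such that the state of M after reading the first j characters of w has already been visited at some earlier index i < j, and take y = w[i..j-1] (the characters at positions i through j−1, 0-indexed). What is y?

Run of M on w = b c a c c b:
  step 0: p0  (start)
  step 1: p2  (read b: p0→p2)
  step 2: p2  (read c: p2→p2)   ← first repeat (p2 seen earlier)
  step 3: p0  (read a: p2→p0)
  step 4: p2  (read c: p0→p2)
  step 5: p2  (read c: p2→p2)
  step 6: p0  (read b: p2→p0)

So i = 1, j = 2, giving x = w[0:1] = b, y = w[1:2] = c, z = w[2:6] = accb.
Check: |xy| = 2 ≤ 3 and |y| = 1 ≥ 1. Reading y takes M from p2 back to p2, so every xyⁱz is accepted.

c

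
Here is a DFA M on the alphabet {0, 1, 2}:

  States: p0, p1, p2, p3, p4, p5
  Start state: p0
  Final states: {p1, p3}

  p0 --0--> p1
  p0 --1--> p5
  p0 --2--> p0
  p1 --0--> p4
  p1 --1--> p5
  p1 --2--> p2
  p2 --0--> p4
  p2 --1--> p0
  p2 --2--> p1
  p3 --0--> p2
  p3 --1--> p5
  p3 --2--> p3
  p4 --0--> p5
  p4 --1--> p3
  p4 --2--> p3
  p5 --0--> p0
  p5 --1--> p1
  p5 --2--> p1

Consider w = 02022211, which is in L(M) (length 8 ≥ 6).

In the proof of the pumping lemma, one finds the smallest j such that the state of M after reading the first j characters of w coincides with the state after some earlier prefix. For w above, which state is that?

p3

State sequence: p0 -0-> p1 -2-> p2 -0-> p4 -2-> p3 -2-> p3 -2-> p3 -1-> p5 -1-> p1
First repeat at step 5: p3 was already visited.

The earliest repeat is at step j = 5: M is in p3, which it already visited at step i = 4.
With |Q| = 6, pigeonhole forces a state repeat no later than step 6; the substring read between the first and second visits to that state can be pumped.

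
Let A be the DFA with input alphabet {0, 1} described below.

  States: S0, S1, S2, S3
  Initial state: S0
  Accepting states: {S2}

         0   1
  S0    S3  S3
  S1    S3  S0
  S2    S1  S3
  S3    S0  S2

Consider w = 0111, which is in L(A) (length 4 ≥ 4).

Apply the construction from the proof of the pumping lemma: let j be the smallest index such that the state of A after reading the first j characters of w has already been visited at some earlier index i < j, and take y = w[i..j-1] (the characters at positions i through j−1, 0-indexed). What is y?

Run of A on w = 0 1 1 1:
  step 0: S0  (start)
  step 1: S3  (read 0: S0→S3)
  step 2: S2  (read 1: S3→S2)
  step 3: S3  (read 1: S2→S3)   ← first repeat (S3 seen earlier)
  step 4: S2  (read 1: S3→S2)

So i = 1, j = 3, giving x = w[0:1] = 0, y = w[1:3] = 11, z = w[3:4] = 1.
Check: |xy| = 3 ≤ 4 and |y| = 2 ≥ 1. Reading y takes A from S3 back to S3, so every xyⁱz is accepted.
With |Q| = 4, pigeonhole forces a state repeat no later than step 4; the substring read between the first and second visits to that state can be pumped.

11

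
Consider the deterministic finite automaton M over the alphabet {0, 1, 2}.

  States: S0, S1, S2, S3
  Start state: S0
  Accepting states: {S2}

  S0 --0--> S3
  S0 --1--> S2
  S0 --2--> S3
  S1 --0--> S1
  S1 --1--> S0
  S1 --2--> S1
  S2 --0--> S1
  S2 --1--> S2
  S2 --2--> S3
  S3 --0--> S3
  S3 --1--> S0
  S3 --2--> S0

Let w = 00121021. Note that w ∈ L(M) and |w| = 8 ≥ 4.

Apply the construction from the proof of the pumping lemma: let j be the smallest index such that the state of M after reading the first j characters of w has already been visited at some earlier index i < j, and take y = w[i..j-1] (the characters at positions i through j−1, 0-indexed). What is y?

State sequence: S0 -0-> S3 -0-> S3 -1-> S0 -2-> S3 -1-> S0 -0-> S3 -2-> S0 -1-> S2
First repeat at step 2: S3 was already visited.

So i = 1, j = 2, giving x = w[0:1] = 0, y = w[1:2] = 0, z = w[2:8] = 121021.
Check: |xy| = 2 ≤ 4 and |y| = 1 ≥ 1. Reading y takes M from S3 back to S3, so every xyⁱz is accepted.

0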